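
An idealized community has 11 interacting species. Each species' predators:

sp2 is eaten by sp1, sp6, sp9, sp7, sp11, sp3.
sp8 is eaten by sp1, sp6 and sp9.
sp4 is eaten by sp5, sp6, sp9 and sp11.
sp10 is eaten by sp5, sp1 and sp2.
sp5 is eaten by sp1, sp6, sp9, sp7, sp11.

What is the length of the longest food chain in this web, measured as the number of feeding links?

2 links

One longest chain: sp10 → sp5 → sp11.
It has 3 species and 2 links.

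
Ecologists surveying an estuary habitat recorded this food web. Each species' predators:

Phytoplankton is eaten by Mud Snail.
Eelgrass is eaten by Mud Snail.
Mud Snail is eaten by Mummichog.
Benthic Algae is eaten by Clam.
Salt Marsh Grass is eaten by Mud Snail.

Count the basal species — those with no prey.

4

Basal species (no prey listed): Benthic Algae, Salt Marsh Grass, Eelgrass, Phytoplankton.
Count: 4.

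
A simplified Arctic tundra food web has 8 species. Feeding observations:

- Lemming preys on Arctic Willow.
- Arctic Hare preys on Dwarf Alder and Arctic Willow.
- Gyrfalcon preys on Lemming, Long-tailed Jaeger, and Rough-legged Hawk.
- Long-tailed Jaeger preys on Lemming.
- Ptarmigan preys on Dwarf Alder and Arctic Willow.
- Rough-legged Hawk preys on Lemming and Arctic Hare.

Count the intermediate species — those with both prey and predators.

Intermediate species (has both prey and predators): Arctic Hare, Lemming, Long-tailed Jaeger, Rough-legged Hawk.
Count: 4.

4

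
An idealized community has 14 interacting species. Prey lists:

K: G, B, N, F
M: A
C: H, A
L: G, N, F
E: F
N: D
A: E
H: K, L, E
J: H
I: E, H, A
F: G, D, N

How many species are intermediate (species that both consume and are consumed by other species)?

7

Intermediate species (has both prey and predators): N, F, K, L, E, H, A.
Count: 7.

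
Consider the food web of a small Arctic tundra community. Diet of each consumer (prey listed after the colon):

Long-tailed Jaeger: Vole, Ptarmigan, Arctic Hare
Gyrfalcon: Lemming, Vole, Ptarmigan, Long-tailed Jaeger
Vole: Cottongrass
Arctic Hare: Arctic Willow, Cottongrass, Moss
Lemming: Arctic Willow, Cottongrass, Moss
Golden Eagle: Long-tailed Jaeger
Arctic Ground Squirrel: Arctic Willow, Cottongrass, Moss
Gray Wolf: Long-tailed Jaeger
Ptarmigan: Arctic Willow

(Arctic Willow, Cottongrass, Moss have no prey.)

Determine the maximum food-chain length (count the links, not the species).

3 links

One longest chain: Cottongrass → Vole → Long-tailed Jaeger → Golden Eagle.
It has 4 species and 3 links.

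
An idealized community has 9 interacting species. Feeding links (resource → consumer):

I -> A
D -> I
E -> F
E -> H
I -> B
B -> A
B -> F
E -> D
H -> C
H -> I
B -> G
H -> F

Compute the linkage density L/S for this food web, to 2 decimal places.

There are L = 12 links among S = 9 species.
L/S = 12/9 = 1.3333 ≈ 1.33.

L/S = 1.33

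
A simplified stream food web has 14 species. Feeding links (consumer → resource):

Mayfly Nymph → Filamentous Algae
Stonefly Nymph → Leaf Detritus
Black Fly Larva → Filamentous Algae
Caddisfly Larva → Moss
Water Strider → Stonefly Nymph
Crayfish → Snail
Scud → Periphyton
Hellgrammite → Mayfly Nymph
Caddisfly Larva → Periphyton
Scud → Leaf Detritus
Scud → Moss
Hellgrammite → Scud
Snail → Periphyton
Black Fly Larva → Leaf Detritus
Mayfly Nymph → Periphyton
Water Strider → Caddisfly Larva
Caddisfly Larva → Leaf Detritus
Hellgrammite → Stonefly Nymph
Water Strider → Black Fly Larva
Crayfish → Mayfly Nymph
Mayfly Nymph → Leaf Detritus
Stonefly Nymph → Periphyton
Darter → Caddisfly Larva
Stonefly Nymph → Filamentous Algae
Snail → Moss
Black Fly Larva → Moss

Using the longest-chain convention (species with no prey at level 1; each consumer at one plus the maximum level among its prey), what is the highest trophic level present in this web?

Basal resources (level 1): Moss, Leaf Detritus, Periphyton, Filamentous Algae.
Moss → Black Fly Larva → Water Strider gives Water Strider level 3.
No species has a prey at level 3, so no species reaches level 4.

3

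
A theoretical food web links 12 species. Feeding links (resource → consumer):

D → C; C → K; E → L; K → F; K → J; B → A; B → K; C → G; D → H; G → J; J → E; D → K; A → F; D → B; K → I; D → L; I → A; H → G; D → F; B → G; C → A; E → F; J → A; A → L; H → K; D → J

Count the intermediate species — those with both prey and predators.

Intermediate species (has both prey and predators): H, C, B, G, K, J, I, A, E.
Count: 9.

9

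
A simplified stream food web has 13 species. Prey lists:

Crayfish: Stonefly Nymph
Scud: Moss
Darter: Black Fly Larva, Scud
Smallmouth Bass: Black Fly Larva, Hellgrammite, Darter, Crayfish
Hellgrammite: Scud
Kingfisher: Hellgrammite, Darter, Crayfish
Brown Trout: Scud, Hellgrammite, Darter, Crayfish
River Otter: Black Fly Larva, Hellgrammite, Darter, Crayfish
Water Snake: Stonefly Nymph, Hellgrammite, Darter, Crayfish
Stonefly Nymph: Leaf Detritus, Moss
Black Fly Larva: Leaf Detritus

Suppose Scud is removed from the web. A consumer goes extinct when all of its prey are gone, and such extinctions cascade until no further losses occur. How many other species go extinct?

1

Remove Scud.
Round 1: Hellgrammite (all prey gone) → extinct.
No further losses. Total secondary extinctions: 1.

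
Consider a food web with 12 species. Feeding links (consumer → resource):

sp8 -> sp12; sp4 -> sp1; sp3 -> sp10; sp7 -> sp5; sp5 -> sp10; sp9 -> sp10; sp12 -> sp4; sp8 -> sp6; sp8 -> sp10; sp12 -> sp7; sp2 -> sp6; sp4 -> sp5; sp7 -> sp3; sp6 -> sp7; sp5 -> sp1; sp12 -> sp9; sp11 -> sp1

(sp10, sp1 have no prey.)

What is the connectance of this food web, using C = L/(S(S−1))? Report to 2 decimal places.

The web has S = 12 species and L = 17 feeding links.
C = L / (S(S−1)) = 17 / 132 = 0.1288 ≈ 0.13.

C = 0.13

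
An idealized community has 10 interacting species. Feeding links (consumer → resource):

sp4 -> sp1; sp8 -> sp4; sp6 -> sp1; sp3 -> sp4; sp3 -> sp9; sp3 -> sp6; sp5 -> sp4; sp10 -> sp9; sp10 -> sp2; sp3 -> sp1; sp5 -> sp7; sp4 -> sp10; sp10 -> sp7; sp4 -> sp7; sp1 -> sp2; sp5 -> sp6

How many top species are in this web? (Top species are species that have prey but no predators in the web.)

Top species (has prey, but nothing eats it): sp5, sp3, sp8.
Count: 3.

3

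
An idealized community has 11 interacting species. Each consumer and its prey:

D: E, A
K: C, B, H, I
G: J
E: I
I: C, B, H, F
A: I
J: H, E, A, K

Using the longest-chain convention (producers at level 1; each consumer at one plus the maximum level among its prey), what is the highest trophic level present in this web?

5

Producers (level 1): C, B, H, F.
C → I → E → J → G gives G level 5.
No species has a prey at level 5, so no species reaches level 6.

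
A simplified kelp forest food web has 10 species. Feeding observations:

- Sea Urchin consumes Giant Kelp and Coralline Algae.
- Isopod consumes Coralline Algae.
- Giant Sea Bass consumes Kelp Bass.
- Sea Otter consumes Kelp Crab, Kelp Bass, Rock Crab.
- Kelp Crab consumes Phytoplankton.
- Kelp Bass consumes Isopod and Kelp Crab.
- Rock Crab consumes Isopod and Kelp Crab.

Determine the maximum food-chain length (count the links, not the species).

One longest chain: Phytoplankton → Kelp Crab → Kelp Bass → Giant Sea Bass.
It has 4 species and 3 links.

3 links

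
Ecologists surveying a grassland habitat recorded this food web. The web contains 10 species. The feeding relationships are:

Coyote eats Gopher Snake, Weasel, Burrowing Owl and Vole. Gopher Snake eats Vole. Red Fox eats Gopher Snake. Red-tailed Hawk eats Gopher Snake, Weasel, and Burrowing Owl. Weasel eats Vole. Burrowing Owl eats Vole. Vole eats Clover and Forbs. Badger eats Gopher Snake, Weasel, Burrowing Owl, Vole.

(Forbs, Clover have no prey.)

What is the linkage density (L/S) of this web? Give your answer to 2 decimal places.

There are L = 17 links among S = 10 species.
L/S = 17/10 = 1.7000 ≈ 1.70.

L/S = 1.70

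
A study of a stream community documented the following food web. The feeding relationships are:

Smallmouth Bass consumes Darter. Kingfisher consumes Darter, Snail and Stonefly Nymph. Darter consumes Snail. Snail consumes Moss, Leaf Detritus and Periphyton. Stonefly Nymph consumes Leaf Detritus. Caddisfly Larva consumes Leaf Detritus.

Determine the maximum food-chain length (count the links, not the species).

One longest chain: Moss → Snail → Darter → Smallmouth Bass.
It has 4 species and 3 links.

3 links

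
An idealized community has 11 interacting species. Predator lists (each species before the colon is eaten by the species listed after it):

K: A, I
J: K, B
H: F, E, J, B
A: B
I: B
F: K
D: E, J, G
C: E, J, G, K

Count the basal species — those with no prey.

Basal species (no prey listed): H, C, D.
Count: 3.

3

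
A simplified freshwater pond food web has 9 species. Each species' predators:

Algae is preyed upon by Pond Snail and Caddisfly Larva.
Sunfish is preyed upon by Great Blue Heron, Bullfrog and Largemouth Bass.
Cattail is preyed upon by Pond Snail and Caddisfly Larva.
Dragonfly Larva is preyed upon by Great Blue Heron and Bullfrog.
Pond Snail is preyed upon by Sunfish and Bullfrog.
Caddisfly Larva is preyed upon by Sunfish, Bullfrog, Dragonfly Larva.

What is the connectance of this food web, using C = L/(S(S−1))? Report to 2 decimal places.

The web has S = 9 species and L = 14 feeding links.
C = L / (S(S−1)) = 14 / 72 = 0.1944 ≈ 0.19.

C = 0.19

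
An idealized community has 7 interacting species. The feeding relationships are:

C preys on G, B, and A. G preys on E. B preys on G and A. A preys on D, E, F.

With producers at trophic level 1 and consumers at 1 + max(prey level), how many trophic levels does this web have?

Producers (level 1): D, E, F.
D → A → B → C gives C level 4.
No species has a prey at level 4, so no species reaches level 5.

4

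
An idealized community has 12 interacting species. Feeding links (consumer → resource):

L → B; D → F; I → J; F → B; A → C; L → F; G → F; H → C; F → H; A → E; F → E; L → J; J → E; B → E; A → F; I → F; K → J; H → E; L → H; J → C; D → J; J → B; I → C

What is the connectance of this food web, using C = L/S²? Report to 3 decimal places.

C = 0.160

The web has S = 12 species and L = 23 feeding links.
C = L / S² = 23 / 144 = 0.1597 ≈ 0.160.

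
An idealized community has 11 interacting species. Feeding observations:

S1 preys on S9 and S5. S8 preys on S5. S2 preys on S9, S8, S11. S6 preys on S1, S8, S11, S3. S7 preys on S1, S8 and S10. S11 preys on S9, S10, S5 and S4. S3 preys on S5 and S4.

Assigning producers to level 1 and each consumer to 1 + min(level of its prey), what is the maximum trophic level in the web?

3

Producers (level 1): S5, S10, S9, S4.
Following each consumer down to its lowest-level prey: S5 → S8 → S6 (levels 1 through 3).
All prey of S6 (S8 2, S1 2, S11 2, S3 2) are at level 2 or above, so S6 is at level 1 + 2 = 3.
Every consumer has at least one prey at level 2 or below, so none exceeds level 3.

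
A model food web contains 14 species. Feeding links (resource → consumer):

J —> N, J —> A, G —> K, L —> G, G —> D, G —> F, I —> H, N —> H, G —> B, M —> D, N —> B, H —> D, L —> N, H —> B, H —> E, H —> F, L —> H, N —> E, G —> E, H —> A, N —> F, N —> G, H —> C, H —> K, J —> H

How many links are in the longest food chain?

3 links

One longest chain: L → N → G → K.
It has 4 species and 3 links.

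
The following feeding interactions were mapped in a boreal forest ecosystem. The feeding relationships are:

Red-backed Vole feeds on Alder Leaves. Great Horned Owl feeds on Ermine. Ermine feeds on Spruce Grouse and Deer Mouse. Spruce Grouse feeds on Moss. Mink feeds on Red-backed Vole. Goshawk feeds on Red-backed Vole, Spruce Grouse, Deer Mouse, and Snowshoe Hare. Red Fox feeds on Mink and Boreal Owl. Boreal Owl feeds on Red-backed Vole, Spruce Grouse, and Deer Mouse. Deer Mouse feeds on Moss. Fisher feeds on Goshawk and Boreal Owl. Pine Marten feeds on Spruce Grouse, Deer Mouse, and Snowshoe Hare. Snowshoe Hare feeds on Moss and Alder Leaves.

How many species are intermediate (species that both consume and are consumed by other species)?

8

Intermediate species (has both prey and predators): Snowshoe Hare, Red-backed Vole, Deer Mouse, Spruce Grouse, Goshawk, Ermine, Mink, Boreal Owl.
Count: 8.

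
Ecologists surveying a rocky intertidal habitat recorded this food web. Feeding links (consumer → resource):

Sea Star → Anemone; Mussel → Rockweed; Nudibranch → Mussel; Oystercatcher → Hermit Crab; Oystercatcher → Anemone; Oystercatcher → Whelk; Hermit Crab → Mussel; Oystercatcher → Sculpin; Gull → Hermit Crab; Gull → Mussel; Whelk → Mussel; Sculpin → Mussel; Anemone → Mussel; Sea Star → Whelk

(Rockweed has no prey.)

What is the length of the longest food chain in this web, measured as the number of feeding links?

3 links

One longest chain: Rockweed → Mussel → Sculpin → Oystercatcher.
It has 4 species and 3 links.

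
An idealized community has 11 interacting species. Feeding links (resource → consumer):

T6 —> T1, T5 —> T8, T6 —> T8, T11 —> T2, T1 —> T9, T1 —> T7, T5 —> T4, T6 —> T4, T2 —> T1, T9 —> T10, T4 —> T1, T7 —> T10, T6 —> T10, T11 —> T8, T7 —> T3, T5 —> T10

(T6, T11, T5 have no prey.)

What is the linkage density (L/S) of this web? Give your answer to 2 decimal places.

There are L = 16 links among S = 11 species.
L/S = 16/11 = 1.4545 ≈ 1.45.

L/S = 1.45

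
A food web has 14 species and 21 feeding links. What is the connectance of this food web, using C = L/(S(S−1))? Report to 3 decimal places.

C = 0.115

The web has S = 14 species and L = 21 feeding links.
C = L / (S(S−1)) = 21 / 182 = 0.1154 ≈ 0.115.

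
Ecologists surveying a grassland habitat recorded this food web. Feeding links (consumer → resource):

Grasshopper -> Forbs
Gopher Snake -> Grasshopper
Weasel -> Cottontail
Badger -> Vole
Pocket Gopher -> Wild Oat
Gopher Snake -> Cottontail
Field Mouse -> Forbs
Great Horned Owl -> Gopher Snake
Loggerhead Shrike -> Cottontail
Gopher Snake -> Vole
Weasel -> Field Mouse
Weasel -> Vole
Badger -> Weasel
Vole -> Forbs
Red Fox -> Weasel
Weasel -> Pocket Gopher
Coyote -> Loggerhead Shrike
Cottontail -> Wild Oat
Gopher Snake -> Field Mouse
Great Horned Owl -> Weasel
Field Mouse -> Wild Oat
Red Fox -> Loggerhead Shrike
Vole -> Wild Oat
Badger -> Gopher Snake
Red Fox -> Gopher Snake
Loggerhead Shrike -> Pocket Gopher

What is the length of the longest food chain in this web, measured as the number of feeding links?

3 links

One longest chain: Wild Oat → Cottontail → Loggerhead Shrike → Coyote.
It has 4 species and 3 links.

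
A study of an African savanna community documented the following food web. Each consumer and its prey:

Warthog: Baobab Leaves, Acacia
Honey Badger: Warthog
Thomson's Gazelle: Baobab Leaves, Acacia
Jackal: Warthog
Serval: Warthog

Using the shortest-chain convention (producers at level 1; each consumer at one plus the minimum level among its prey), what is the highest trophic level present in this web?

3

Producers (level 1): Baobab Leaves, Acacia.
Following each consumer down to its lowest-level prey: Baobab Leaves → Warthog → Honey Badger (levels 1 through 3).
All prey of Honey Badger (Warthog 2) are at level 2 or above, so Honey Badger is at level 1 + 2 = 3.
Every consumer has at least one prey at level 2 or below, so none exceeds level 3.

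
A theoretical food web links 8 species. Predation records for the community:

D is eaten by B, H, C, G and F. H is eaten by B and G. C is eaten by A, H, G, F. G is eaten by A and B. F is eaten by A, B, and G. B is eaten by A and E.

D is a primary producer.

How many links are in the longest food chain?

5 links

One longest chain: D → C → H → G → B → E.
It has 6 species and 5 links.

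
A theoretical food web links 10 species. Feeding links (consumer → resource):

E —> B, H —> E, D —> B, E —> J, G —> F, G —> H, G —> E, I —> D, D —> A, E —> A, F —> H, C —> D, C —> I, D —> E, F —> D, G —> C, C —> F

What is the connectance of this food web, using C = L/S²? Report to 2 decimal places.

C = 0.17

The web has S = 10 species and L = 17 feeding links.
C = L / S² = 17 / 100 = 0.1700 ≈ 0.17.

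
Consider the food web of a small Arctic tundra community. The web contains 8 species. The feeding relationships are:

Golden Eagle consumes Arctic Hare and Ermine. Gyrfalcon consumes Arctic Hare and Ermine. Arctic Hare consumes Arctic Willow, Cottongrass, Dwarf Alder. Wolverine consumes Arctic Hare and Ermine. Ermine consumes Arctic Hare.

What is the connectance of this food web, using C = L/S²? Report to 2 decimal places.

The web has S = 8 species and L = 10 feeding links.
C = L / S² = 10 / 64 = 0.1562 ≈ 0.16.

C = 0.16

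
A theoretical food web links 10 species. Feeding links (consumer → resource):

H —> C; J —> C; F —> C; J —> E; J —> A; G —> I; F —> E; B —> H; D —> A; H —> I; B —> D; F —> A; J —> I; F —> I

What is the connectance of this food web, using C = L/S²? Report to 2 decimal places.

The web has S = 10 species and L = 14 feeding links.
C = L / S² = 14 / 100 = 0.1400 ≈ 0.14.

C = 0.14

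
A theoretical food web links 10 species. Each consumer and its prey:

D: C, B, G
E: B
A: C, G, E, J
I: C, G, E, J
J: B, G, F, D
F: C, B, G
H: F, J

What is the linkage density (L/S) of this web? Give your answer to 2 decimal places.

L/S = 2.10

There are L = 21 links among S = 10 species.
L/S = 21/10 = 2.1000 ≈ 2.10.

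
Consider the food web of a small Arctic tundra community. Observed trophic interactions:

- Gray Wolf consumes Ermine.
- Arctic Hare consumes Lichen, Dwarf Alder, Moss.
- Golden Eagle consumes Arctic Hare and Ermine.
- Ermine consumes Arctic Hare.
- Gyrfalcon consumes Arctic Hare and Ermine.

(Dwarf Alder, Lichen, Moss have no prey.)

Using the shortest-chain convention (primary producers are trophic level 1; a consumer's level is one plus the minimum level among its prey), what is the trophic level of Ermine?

Dwarf Alder is a producer → level 1.
Arctic Hare eats Dwarf Alder → level 2.
Ermine eats Arctic Hare → level 3.
No prey of Ermine is below level 2, so 3 is the minimum.

Trophic level 3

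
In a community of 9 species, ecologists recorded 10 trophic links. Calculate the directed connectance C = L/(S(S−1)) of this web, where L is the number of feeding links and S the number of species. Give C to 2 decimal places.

The web has S = 9 species and L = 10 feeding links.
C = L / (S(S−1)) = 10 / 72 = 0.1389 ≈ 0.14.

C = 0.14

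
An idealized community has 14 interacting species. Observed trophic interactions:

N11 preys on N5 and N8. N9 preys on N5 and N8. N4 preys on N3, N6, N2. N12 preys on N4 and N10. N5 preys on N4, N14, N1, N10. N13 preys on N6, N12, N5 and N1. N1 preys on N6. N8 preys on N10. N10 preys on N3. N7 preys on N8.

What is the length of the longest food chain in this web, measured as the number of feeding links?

3 links

One longest chain: N3 → N10 → N8 → N7.
It has 4 species and 3 links.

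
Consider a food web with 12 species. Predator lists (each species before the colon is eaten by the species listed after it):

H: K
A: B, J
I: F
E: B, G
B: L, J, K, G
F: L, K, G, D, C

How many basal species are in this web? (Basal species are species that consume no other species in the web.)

Basal species (no prey listed): A, H, I, E.
Count: 4.

4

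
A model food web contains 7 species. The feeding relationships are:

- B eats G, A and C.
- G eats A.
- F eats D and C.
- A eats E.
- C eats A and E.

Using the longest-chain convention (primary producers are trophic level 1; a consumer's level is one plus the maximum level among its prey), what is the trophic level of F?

Trophic level 4

E is a producer → level 1.
A eats E → level 2.
C eats A (level 2); other prey at levels: E 1 → level 3.
F eats C (level 3); other prey at levels: D 1 → level 4.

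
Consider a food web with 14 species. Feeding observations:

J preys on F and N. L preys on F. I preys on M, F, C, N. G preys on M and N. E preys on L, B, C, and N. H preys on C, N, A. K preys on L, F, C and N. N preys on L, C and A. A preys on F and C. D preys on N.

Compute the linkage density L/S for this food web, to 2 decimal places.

L/S = 1.86

There are L = 26 links among S = 14 species.
L/S = 26/14 = 1.8571 ≈ 1.86.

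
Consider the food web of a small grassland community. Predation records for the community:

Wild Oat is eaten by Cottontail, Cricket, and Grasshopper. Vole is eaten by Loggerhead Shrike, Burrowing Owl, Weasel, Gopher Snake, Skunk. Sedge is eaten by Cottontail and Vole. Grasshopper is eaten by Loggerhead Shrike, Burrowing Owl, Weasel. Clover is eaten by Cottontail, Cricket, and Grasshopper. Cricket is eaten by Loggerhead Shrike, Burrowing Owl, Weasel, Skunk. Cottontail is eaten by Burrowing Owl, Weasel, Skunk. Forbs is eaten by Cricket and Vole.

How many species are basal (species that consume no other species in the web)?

Basal species (no prey listed): Clover, Sedge, Wild Oat, Forbs.
Count: 4.

4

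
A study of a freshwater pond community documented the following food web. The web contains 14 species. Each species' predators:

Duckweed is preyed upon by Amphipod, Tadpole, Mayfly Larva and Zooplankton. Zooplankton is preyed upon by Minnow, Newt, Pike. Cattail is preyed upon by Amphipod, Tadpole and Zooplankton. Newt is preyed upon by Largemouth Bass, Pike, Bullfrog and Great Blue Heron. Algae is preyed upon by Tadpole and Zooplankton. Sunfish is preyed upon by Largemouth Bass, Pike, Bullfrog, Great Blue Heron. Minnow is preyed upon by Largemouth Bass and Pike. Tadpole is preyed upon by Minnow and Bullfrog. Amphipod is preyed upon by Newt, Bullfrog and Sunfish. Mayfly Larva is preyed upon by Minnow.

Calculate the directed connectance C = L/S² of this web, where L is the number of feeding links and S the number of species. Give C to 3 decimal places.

C = 0.143

The web has S = 14 species and L = 28 feeding links.
C = L / S² = 28 / 196 = 0.1429 ≈ 0.143.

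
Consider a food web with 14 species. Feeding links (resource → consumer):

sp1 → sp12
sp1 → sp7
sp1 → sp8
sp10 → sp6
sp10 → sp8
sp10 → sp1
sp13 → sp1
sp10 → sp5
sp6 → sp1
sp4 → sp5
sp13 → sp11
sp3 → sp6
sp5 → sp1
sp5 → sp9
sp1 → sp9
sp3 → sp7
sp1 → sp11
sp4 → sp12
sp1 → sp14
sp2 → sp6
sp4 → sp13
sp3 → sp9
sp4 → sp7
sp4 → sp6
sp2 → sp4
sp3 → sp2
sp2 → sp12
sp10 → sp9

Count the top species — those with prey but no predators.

6

Top species (has prey, but nothing eats it): sp8, sp9, sp14, sp7, sp12, sp11.
Count: 6.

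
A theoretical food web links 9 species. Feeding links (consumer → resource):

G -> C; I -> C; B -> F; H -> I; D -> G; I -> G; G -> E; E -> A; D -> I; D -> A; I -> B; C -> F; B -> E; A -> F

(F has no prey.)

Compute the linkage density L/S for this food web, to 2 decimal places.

There are L = 14 links among S = 9 species.
L/S = 14/9 = 1.5556 ≈ 1.56.

L/S = 1.56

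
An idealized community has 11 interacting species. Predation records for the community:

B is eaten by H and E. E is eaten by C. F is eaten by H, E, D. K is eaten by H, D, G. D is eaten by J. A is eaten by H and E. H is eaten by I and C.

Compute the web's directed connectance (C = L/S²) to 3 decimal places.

The web has S = 11 species and L = 14 feeding links.
C = L / S² = 14 / 121 = 0.1157 ≈ 0.116.

C = 0.116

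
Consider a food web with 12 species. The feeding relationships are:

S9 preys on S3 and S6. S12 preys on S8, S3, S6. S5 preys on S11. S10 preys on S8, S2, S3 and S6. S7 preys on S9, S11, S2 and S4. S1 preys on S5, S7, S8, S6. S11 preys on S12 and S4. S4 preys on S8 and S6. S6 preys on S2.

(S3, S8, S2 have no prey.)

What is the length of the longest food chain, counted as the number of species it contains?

One longest chain: S2 → S6 → S4 → S11 → S7 → S1.
It has 6 species and 5 links.

6 species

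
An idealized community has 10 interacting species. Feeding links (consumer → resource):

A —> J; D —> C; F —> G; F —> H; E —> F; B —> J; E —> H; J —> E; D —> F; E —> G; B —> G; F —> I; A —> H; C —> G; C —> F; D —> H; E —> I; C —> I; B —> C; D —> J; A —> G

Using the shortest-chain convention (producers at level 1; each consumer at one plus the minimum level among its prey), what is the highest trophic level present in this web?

Producers (level 1): I, G, H.
Following each consumer down to its lowest-level prey: I → E → J (levels 1 through 3).
All prey of J (E 2) are at level 2 or above, so J is at level 1 + 2 = 3.
Every consumer has at least one prey at level 2 or below, so none exceeds level 3.

3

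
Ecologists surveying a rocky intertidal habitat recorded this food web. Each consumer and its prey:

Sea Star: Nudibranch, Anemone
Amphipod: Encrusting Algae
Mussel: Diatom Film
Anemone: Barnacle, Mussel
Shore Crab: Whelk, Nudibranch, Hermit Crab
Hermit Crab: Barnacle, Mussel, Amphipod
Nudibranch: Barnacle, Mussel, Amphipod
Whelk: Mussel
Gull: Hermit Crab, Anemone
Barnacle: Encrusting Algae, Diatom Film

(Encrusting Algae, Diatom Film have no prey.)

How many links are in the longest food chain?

One longest chain: Diatom Film → Mussel → Whelk → Shore Crab.
It has 4 species and 3 links.

3 links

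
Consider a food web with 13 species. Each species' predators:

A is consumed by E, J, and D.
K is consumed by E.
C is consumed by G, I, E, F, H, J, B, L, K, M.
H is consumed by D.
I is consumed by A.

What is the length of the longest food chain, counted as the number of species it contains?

4 species

One longest chain: C → I → A → E.
It has 4 species and 3 links.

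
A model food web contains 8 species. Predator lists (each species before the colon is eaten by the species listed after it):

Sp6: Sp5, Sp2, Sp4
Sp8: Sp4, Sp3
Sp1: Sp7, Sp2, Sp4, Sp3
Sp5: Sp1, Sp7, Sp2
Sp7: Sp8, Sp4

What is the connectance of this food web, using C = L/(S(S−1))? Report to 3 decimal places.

C = 0.250

The web has S = 8 species and L = 14 feeding links.
C = L / (S(S−1)) = 14 / 56 = 0.2500 ≈ 0.250.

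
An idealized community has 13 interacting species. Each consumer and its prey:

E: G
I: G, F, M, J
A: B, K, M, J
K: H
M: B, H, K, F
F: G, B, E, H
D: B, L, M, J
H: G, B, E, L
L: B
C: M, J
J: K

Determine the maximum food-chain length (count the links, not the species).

5 links

One longest chain: G → E → H → K → J → C.
It has 6 species and 5 links.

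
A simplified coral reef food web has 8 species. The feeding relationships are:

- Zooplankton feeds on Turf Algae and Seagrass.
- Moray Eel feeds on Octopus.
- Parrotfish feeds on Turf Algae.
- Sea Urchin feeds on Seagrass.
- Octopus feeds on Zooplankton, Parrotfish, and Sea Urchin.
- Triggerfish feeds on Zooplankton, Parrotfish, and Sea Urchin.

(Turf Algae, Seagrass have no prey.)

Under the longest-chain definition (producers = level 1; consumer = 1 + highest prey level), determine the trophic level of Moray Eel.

Trophic level 4

Seagrass is a producer → level 1.
Sea Urchin eats Seagrass → level 2.
Octopus eats Sea Urchin (level 2); other prey at levels: Zooplankton 2, Parrotfish 2 → level 3.
Moray Eel eats Octopus → level 4.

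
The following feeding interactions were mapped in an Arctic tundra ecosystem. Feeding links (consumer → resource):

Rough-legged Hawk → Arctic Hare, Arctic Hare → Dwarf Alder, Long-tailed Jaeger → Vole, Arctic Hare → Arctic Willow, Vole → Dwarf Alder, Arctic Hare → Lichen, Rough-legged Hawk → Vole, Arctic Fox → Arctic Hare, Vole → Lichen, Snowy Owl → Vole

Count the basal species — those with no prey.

Basal species (no prey listed): Arctic Willow, Dwarf Alder, Lichen.
Count: 3.

3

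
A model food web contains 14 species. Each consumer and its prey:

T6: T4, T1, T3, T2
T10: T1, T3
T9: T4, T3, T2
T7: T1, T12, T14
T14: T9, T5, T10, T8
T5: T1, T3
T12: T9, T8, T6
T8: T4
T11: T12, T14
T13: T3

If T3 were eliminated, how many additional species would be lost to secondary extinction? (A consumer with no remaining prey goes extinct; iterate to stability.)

Remove T3.
Round 1: T13 (all prey gone) → extinct.
No further losses. Total secondary extinctions: 1.

1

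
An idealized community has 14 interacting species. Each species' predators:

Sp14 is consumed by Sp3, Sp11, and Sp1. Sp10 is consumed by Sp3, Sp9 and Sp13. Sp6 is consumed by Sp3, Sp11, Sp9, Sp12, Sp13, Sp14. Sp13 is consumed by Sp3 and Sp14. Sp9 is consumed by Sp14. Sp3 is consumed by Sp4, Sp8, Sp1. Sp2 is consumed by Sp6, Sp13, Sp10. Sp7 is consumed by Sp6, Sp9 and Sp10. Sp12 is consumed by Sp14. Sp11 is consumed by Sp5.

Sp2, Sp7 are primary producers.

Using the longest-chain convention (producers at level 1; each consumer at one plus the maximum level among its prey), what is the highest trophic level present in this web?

6

Producers (level 1): Sp2, Sp7.
Sp2 → Sp6 → Sp13 → Sp14 → Sp3 → Sp1 gives Sp1 level 6.
No species has a prey at level 6, so no species reaches level 7.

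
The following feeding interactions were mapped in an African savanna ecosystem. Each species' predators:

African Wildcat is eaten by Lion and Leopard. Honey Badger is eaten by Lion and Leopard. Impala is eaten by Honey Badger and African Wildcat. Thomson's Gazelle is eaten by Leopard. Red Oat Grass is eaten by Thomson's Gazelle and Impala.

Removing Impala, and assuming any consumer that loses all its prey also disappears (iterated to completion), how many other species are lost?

3

Remove Impala.
Round 1: African Wildcat (all prey gone), Honey Badger (all prey gone) → extinct.
Round 2: Lion (all prey gone) → extinct.
No further losses. Total secondary extinctions: 3.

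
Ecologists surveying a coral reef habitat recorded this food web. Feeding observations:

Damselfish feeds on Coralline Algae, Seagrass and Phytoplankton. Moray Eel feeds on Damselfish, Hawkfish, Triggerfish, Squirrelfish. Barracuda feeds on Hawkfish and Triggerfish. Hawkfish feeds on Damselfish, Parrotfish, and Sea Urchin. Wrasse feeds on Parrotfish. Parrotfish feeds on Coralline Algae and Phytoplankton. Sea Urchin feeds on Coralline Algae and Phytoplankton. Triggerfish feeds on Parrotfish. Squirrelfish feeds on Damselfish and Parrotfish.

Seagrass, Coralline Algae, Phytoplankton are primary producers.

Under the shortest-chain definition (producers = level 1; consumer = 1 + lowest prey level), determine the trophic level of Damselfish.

Seagrass is a producer → level 1.
Damselfish eats Seagrass → level 2.

Trophic level 2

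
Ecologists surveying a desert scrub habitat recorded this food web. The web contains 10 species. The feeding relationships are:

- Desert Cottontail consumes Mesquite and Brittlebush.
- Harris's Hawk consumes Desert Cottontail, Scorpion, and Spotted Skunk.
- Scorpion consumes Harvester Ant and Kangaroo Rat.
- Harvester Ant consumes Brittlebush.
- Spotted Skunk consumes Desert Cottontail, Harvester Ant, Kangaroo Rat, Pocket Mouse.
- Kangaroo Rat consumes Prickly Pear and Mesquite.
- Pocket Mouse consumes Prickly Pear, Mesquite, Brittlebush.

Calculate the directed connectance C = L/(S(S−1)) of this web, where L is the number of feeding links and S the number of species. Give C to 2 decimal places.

C = 0.19

The web has S = 10 species and L = 17 feeding links.
C = L / (S(S−1)) = 17 / 90 = 0.1889 ≈ 0.19.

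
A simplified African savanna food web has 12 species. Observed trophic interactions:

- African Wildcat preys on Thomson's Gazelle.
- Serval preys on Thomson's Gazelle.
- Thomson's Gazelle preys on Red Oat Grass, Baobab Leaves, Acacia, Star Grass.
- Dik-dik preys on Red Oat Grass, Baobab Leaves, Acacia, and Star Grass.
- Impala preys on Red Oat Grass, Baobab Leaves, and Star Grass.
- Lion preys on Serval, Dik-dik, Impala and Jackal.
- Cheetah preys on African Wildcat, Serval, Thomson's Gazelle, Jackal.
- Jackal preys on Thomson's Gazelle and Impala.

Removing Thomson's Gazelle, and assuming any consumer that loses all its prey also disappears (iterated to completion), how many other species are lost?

Remove Thomson's Gazelle.
Round 1: Serval (all prey gone), African Wildcat (all prey gone) → extinct.
No further losses. Total secondary extinctions: 2.

2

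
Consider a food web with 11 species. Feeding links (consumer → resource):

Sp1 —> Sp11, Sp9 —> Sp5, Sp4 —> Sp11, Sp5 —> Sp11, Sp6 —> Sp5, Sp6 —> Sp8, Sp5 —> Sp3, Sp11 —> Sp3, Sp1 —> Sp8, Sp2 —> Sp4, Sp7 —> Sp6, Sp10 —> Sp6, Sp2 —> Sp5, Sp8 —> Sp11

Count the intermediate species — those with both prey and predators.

5

Intermediate species (has both prey and predators): Sp11, Sp4, Sp5, Sp8, Sp6.
Count: 5.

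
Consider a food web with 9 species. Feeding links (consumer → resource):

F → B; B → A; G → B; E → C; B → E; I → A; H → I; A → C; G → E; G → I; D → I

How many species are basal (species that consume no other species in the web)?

1

Basal species (no prey listed): C.
Count: 1.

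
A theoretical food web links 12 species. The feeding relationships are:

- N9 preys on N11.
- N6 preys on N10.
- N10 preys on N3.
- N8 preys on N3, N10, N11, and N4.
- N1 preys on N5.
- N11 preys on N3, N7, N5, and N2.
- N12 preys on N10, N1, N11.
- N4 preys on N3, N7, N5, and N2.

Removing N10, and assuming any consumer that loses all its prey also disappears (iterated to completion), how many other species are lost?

Remove N10.
Round 1: N6 (all prey gone) → extinct.
No further losses. Total secondary extinctions: 1.

1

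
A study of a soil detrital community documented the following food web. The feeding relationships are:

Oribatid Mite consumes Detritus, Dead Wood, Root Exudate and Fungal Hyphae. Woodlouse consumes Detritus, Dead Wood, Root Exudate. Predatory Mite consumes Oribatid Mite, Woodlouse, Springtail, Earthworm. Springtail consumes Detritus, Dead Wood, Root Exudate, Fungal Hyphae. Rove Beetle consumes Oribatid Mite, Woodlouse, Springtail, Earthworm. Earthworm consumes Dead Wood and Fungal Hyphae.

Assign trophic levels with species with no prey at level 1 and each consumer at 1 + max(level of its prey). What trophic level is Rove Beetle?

Trophic level 3

Dead Wood has no prey (basal) → level 1.
Oribatid Mite eats Dead Wood (level 1); other prey at levels: Fungal Hyphae 1, Detritus 1, Root Exudate 1 → level 2.
Rove Beetle eats Oribatid Mite (level 2); other prey at levels: Woodlouse 2, Earthworm 2, Springtail 2 → level 3.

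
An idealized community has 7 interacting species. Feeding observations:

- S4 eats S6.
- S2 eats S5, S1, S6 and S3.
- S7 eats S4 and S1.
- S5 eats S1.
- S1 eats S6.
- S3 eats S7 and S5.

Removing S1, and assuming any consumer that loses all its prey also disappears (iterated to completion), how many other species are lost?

1

Remove S1.
Round 1: S5 (all prey gone) → extinct.
No further losses. Total secondary extinctions: 1.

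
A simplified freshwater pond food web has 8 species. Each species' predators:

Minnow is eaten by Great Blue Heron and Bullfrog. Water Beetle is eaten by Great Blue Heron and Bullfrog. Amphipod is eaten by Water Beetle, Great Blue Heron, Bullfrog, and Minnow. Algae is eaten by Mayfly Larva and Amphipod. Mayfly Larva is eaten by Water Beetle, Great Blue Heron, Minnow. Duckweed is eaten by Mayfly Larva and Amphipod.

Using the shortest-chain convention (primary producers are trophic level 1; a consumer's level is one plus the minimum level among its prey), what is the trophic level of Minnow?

Trophic level 3

Algae is a producer → level 1.
Amphipod eats Algae → level 2.
Minnow eats Amphipod → level 3.
No prey of Minnow is below level 2, so 3 is the minimum.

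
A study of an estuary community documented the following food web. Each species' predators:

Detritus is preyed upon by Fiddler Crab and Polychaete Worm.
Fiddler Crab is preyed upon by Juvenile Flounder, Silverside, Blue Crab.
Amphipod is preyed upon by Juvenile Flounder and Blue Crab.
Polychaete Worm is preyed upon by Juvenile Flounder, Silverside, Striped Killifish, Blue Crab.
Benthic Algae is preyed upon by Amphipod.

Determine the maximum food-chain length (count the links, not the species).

2 links

One longest chain: Detritus → Fiddler Crab → Juvenile Flounder.
It has 3 species and 2 links.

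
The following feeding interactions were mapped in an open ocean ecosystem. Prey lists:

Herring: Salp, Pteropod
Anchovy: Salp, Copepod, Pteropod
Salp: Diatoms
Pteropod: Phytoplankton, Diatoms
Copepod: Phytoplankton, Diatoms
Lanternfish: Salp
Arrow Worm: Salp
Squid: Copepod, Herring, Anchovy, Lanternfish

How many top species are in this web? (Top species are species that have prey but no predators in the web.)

Top species (has prey, but nothing eats it): Arrow Worm, Squid.
Count: 2.

2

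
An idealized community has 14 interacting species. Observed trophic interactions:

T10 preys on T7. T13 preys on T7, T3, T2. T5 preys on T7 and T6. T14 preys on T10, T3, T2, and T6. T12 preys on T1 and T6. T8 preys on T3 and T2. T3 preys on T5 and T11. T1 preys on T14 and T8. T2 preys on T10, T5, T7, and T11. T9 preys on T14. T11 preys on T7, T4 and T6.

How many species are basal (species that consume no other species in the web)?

3

Basal species (no prey listed): T7, T4, T6.
Count: 3.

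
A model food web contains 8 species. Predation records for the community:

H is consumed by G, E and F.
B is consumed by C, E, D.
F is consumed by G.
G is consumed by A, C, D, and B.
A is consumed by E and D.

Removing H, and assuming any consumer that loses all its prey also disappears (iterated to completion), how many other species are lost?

7

Remove H.
Round 1: F (all prey gone) → extinct.
Round 2: G (all prey gone) → extinct.
Round 3: B (all prey gone), A (all prey gone) → extinct.
Round 4: D (all prey gone), C (all prey gone), E (all prey gone) → extinct.
No further losses. Total secondary extinctions: 7.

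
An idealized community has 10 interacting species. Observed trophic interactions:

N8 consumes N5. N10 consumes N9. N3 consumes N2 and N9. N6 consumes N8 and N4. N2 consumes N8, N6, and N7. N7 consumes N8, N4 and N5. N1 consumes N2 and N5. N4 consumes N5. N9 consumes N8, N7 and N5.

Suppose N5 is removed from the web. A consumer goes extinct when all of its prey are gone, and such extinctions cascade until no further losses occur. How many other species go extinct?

9

Remove N5.
Round 1: N4 (all prey gone), N8 (all prey gone) → extinct.
Round 2: N6 (all prey gone), N7 (all prey gone) → extinct.
Round 3: N2 (all prey gone), N9 (all prey gone) → extinct.
Round 4: N3 (all prey gone), N1 (all prey gone), N10 (all prey gone) → extinct.
No further losses. Total secondary extinctions: 9.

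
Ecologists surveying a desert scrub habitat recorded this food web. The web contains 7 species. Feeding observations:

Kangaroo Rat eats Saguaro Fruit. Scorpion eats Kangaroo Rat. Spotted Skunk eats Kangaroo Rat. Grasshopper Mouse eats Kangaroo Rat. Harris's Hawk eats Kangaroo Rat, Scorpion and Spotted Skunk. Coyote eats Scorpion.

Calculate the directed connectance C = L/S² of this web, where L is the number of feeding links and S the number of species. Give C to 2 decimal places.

C = 0.16

The web has S = 7 species and L = 8 feeding links.
C = L / S² = 8 / 49 = 0.1633 ≈ 0.16.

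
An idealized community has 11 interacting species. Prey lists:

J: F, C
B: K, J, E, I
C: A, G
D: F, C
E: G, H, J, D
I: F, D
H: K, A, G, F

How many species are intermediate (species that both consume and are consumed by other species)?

6

Intermediate species (has both prey and predators): C, H, J, D, E, I.
Count: 6.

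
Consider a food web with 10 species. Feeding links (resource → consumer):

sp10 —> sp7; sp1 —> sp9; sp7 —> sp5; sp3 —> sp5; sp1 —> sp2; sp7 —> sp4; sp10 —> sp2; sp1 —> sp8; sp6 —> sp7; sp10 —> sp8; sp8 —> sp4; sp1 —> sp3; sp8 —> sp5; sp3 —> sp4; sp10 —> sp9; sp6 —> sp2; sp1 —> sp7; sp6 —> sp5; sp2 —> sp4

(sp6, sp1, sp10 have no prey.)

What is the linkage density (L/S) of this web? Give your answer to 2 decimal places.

There are L = 19 links among S = 10 species.
L/S = 19/10 = 1.9000 ≈ 1.90.

L/S = 1.90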